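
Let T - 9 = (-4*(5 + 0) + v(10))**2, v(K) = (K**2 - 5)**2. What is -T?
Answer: -81090034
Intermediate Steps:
v(K) = (-5 + K**2)**2
T = 81090034 (T = 9 + (-4*(5 + 0) + (-5 + 10**2)**2)**2 = 9 + (-4*5 + (-5 + 100)**2)**2 = 9 + (-20 + 95**2)**2 = 9 + (-20 + 9025)**2 = 9 + 9005**2 = 9 + 81090025 = 81090034)
-T = -1*81090034 = -81090034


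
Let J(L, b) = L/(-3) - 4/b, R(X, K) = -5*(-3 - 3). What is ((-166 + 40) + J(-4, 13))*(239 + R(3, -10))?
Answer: -1311106/39 ≈ -33618.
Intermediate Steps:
R(X, K) = 30 (R(X, K) = -5*(-6) = 30)
J(L, b) = -4/b - L/3 (J(L, b) = L*(-⅓) - 4/b = -L/3 - 4/b = -4/b - L/3)
((-166 + 40) + J(-4, 13))*(239 + R(3, -10)) = ((-166 + 40) + (-4/13 - ⅓*(-4)))*(239 + 30) = (-126 + (-4*1/13 + 4/3))*269 = (-126 + (-4/13 + 4/3))*269 = (-126 + 40/39)*269 = -4874/39*269 = -1311106/39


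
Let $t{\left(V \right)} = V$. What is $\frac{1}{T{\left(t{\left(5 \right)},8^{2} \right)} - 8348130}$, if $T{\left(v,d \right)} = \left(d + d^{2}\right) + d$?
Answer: $- \frac{1}{8343906} \approx -1.1985 \cdot 10^{-7}$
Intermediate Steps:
$T{\left(v,d \right)} = d^{2} + 2 d$
$\frac{1}{T{\left(t{\left(5 \right)},8^{2} \right)} - 8348130} = \frac{1}{8^{2} \left(2 + 8^{2}\right) - 8348130} = \frac{1}{64 \left(2 + 64\right) - 8348130} = \frac{1}{64 \cdot 66 - 8348130} = \frac{1}{4224 - 8348130} = \frac{1}{-8343906} = - \frac{1}{8343906}$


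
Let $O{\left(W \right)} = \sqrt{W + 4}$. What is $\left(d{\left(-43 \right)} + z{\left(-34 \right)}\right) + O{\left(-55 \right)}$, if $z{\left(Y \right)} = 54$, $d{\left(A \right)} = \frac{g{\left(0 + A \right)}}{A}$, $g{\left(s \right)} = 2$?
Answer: $\frac{2320}{43} + i \sqrt{51} \approx 53.953 + 7.1414 i$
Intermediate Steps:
$O{\left(W \right)} = \sqrt{4 + W}$
$d{\left(A \right)} = \frac{2}{A}$
$\left(d{\left(-43 \right)} + z{\left(-34 \right)}\right) + O{\left(-55 \right)} = \left(\frac{2}{-43} + 54\right) + \sqrt{4 - 55} = \left(2 \left(- \frac{1}{43}\right) + 54\right) + \sqrt{-51} = \left(- \frac{2}{43} + 54\right) + i \sqrt{51} = \frac{2320}{43} + i \sqrt{51}$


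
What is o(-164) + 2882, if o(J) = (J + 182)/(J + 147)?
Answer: 48976/17 ≈ 2880.9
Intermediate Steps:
o(J) = (182 + J)/(147 + J)
o(-164) + 2882 = (182 - 164)/(147 - 164) + 2882 = 18/(-17) + 2882 = -1/17*18 + 2882 = -18/17 + 2882 = 48976/17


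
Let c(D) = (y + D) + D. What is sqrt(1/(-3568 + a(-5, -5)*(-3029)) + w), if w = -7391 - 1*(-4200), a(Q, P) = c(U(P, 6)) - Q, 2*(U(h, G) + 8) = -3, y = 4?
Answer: I*sqrt(2278582294522)/26722 ≈ 56.489*I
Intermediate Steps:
U(h, G) = -19/2 (U(h, G) = -8 + (1/2)*(-3) = -8 - 3/2 = -19/2)
c(D) = 4 + 2*D (c(D) = (4 + D) + D = 4 + 2*D)
a(Q, P) = -15 - Q (a(Q, P) = (4 + 2*(-19/2)) - Q = (4 - 19) - Q = -15 - Q)
w = -3191 (w = -7391 + 4200 = -3191)
sqrt(1/(-3568 + a(-5, -5)*(-3029)) + w) = sqrt(1/(-3568 + (-15 - 1*(-5))*(-3029)) - 3191) = sqrt(1/(-3568 + (-15 + 5)*(-3029)) - 3191) = sqrt(1/(-3568 - 10*(-3029)) - 3191) = sqrt(1/(-3568 + 30290) - 3191) = sqrt(1/26722 - 3191) = sqrt(-85269901/26722) = I*sqrt(2278582294522)/26722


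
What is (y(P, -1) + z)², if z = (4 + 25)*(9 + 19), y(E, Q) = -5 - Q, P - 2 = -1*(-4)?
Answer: 652864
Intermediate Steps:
P = 6 (P = 2 - 1*(-4) = 2 + 4 = 6)
z = 812 (z = 29*28 = 812)
(y(P, -1) + z)² = ((-5 - 1*(-1)) + 812)² = ((-5 + 1) + 812)² = (-4 + 812)² = 808² = 652864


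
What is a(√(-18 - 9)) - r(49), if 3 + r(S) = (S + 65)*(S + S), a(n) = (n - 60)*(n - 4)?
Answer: -10956 - 192*I*√3 ≈ -10956.0 - 332.55*I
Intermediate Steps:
a(n) = (-60 + n)*(-4 + n)
r(S) = -3 + 2*S*(65 + S) (r(S) = -3 + (S + 65)*(S + S) = -3 + (65 + S)*(2*S) = -3 + 2*S*(65 + S))
a(√(-18 - 9)) - r(49) = (240 + (√(-18 - 9))² - 64*√(-18 - 9)) - (-3 + 2*49² + 130*49) = (240 + (√(-27))² - 192*I*√3) - (-3 + 2*2401 + 6370) = (240 + (3*I*√3)² - 192*I*√3) - (-3 + 4802 + 6370) = (240 - 27 - 192*I*√3) - 1*11169 = (213 - 192*I*√3) - 11169 = -10956 - 192*I*√3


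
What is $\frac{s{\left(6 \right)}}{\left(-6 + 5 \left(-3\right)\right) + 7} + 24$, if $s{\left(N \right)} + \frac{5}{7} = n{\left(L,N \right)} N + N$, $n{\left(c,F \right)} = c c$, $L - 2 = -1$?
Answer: $\frac{2273}{98} \approx 23.194$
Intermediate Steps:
$L = 1$ ($L = 2 - 1 = 1$)
$n{\left(c,F \right)} = c^{2}$
$s{\left(N \right)} = - \frac{5}{7} + 2 N$ ($s{\left(N \right)} = - \frac{5}{7} + \left(1^{2} N + N\right) = - \frac{5}{7} + \left(1 N + N\right) = - \frac{5}{7} + \left(N + N\right) = - \frac{5}{7} + 2 N$)
$\frac{s{\left(6 \right)}}{\left(-6 + 5 \left(-3\right)\right) + 7} + 24 = \frac{- \frac{5}{7} + 2 \cdot 6}{\left(-6 + 5 \left(-3\right)\right) + 7} + 24 = \frac{- \frac{5}{7} + 12}{\left(-6 - 15\right) + 7} + 24 = \frac{79}{7 \left(-21 + 7\right)} + 24 = \frac{79}{7 \left(-14\right)} + 24 = \frac{79}{7} \left(- \frac{1}{14}\right) + 24 = - \frac{79}{98} + 24 = \frac{2273}{98}$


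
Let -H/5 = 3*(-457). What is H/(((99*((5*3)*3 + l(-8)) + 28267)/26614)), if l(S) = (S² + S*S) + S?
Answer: 91219485/22301 ≈ 4090.4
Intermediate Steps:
H = 6855 (H = -15*(-457) = -5*(-1371) = 6855)
l(S) = S + 2*S² (l(S) = (S² + S²) + S = 2*S² + S = S + 2*S²)
H/(((99*((5*3)*3 + l(-8)) + 28267)/26614)) = 6855/(((99*((5*3)*3 - 8*(1 + 2*(-8))) + 28267)/26614)) = 6855/(((99*(15*3 - 8*(1 - 16)) + 28267)*(1/26614))) = 6855/(((99*(45 - 8*(-15)) + 28267)*(1/26614))) = 6855/(((99*(45 + 120) + 28267)*(1/26614))) = 6855/(((99*165 + 28267)*(1/26614))) = 6855/(((16335 + 28267)*(1/26614))) = 6855/((44602*(1/26614))) = 6855/(22301/13307) = 6855*(13307/22301) = 91219485/22301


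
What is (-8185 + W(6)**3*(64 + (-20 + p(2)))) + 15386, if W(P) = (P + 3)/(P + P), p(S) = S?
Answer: 231053/32 ≈ 7220.4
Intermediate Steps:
W(P) = (3 + P)/(2*P) (W(P) = (3 + P)/((2*P)) = (3 + P)*(1/(2*P)) = (3 + P)/(2*P))
(-8185 + W(6)**3*(64 + (-20 + p(2)))) + 15386 = (-8185 + ((1/2)*(3 + 6)/6)**3*(64 + (-20 + 2))) + 15386 = (-8185 + ((1/2)*(1/6)*9)**3*(64 - 18)) + 15386 = (-8185 + (3/4)**3*46) + 15386 = (-8185 + (27/64)*46) + 15386 = (-8185 + 621/32) + 15386 = -261299/32 + 15386 = 231053/32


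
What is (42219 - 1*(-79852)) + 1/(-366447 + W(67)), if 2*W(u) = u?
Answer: 89456924715/732827 ≈ 1.2207e+5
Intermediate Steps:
W(u) = u/2
(42219 - 1*(-79852)) + 1/(-366447 + W(67)) = (42219 - 1*(-79852)) + 1/(-366447 + (½)*67) = (42219 + 79852) + 1/(-366447 + 67/2) = 122071 + 1/(-732827/2) = 122071 - 2/732827 = 89456924715/732827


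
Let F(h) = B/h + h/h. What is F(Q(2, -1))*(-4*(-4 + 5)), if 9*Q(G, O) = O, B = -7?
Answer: -256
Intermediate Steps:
Q(G, O) = O/9
F(h) = 1 - 7/h (F(h) = -7/h + h/h = -7/h + 1 = 1 - 7/h)
F(Q(2, -1))*(-4*(-4 + 5)) = ((-7 + (⅑)*(-1))/(((⅑)*(-1))))*(-4*(-4 + 5)) = ((-7 - ⅑)/(-⅑))*(-4*1) = -9*(-64/9)*(-4) = 64*(-4) = -256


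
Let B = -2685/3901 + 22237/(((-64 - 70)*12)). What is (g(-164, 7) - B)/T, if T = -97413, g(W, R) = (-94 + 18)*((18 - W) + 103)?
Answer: 7146208277/32160686616 ≈ 0.22220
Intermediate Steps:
g(W, R) = -9196 + 76*W (g(W, R) = -76*(121 - W) = -9196 + 76*W)
B = -91064017/6272808 (B = -2685*1/3901 + 22237/((-134*12)) = -2685/3901 + 22237/(-1608) = -2685/3901 + 22237*(-1/1608) = -2685/3901 - 22237/1608 = -91064017/6272808 ≈ -14.517)
(g(-164, 7) - B)/T = ((-9196 + 76*(-164)) - 1*(-91064017/6272808))/(-97413) = ((-9196 - 12464) + 91064017/6272808)*(-1/97413) = (-21660 + 91064017/6272808)*(-1/97413) = -135777957263/6272808*(-1/97413) = 7146208277/32160686616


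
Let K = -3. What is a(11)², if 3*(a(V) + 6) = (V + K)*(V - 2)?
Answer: 324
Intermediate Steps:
a(V) = -6 + (-3 + V)*(-2 + V)/3 (a(V) = -6 + ((V - 3)*(V - 2))/3 = -6 + ((-3 + V)*(-2 + V))/3 = -6 + (-3 + V)*(-2 + V)/3)
a(11)² = (-4 - 5/3*11 + (⅓)*11²)² = (-4 - 55/3 + (⅓)*121)² = (-4 - 55/3 + 121/3)² = 18² = 324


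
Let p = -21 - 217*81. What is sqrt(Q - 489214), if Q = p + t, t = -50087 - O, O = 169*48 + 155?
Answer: 7*I*sqrt(11534) ≈ 751.78*I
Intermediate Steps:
O = 8267 (O = 8112 + 155 = 8267)
p = -17598 (p = -21 - 17577 = -17598)
t = -58354 (t = -50087 - 1*8267 = -50087 - 8267 = -58354)
Q = -75952 (Q = -17598 - 58354 = -75952)
sqrt(Q - 489214) = sqrt(-75952 - 489214) = sqrt(-565166) = 7*I*sqrt(11534)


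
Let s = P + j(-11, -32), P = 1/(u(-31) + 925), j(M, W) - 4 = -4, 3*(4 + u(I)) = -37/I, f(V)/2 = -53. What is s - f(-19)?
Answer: 9083233/85690 ≈ 106.00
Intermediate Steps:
f(V) = -106 (f(V) = 2*(-53) = -106)
u(I) = -4 - 37/(3*I) (u(I) = -4 + (-37/I)/3 = -4 - 37/(3*I))
j(M, W) = 0 (j(M, W) = 4 - 4 = 0)
P = 93/85690 (P = 1/((-4 - 37/3/(-31)) + 925) = 1/((-4 - 37/3*(-1/31)) + 925) = 1/((-4 + 37/93) + 925) = 1/(-335/93 + 925) = 1/(85690/93) = 93/85690 ≈ 0.0010853)
s = 93/85690 (s = 93/85690 + 0 = 93/85690 ≈ 0.0010853)
s - f(-19) = 93/85690 - 1*(-106) = 93/85690 + 106 = 9083233/85690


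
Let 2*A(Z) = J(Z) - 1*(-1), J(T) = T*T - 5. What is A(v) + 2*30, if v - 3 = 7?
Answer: 108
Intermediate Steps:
J(T) = -5 + T² (J(T) = T² - 5 = -5 + T²)
v = 10 (v = 3 + 7 = 10)
A(Z) = -2 + Z²/2 (A(Z) = ((-5 + Z²) - 1*(-1))/2 = ((-5 + Z²) + 1)/2 = (-4 + Z²)/2 = -2 + Z²/2)
A(v) + 2*30 = (-2 + (½)*10²) + 2*30 = (-2 + (½)*100) + 60 = (-2 + 50) + 60 = 48 + 60 = 108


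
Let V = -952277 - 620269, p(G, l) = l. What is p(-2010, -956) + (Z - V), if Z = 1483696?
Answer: 3055286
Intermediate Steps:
V = -1572546
p(-2010, -956) + (Z - V) = -956 + (1483696 - 1*(-1572546)) = -956 + (1483696 + 1572546) = -956 + 3056242 = 3055286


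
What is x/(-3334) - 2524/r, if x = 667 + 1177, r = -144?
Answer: 1018685/60012 ≈ 16.975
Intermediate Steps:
x = 1844
x/(-3334) - 2524/r = 1844/(-3334) - 2524/(-144) = 1844*(-1/3334) - 2524*(-1/144) = -922/1667 + 631/36 = 1018685/60012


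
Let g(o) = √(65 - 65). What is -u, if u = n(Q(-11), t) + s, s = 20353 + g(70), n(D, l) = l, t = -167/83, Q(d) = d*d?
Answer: -1689132/83 ≈ -20351.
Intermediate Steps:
Q(d) = d²
t = -167/83 (t = -167*1/83 = -167/83 ≈ -2.0120)
g(o) = 0 (g(o) = √0 = 0)
s = 20353 (s = 20353 + 0 = 20353)
u = 1689132/83 (u = -167/83 + 20353 = 1689132/83 ≈ 20351.)
-u = -1*1689132/83 = -1689132/83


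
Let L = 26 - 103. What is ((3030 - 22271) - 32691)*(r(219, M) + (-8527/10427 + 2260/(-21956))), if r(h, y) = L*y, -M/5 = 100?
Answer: -114429498903255144/57233803 ≈ -1.9993e+9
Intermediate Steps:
M = -500 (M = -5*100 = -500)
L = -77
r(h, y) = -77*y
((3030 - 22271) - 32691)*(r(219, M) + (-8527/10427 + 2260/(-21956))) = ((3030 - 22271) - 32691)*(-77*(-500) + (-8527/10427 + 2260/(-21956))) = (-19241 - 32691)*(38500 + (-8527*1/10427 + 2260*(-1/21956))) = -51932*(38500 + (-8527/10427 - 565/5489)) = -51932*(38500 - 52695958/57233803) = -51932*2203448719542/57233803 = -114429498903255144/57233803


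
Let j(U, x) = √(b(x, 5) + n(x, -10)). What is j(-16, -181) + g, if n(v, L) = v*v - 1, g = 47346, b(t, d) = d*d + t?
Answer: 47346 + 2*√8151 ≈ 47527.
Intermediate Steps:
b(t, d) = t + d² (b(t, d) = d² + t = t + d²)
n(v, L) = -1 + v² (n(v, L) = v² - 1 = -1 + v²)
j(U, x) = √(24 + x + x²) (j(U, x) = √((x + 5²) + (-1 + x²)) = √((x + 25) + (-1 + x²)) = √((25 + x) + (-1 + x²)) = √(24 + x + x²))
j(-16, -181) + g = √(24 - 181 + (-181)²) + 47346 = √(24 - 181 + 32761) + 47346 = √32604 + 47346 = 2*√8151 + 47346 = 47346 + 2*√8151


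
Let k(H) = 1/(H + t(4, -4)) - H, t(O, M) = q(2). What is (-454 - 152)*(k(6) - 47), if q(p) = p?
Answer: 128169/4 ≈ 32042.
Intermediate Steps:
t(O, M) = 2
k(H) = 1/(2 + H) - H (k(H) = 1/(H + 2) - H = 1/(2 + H) - H)
(-454 - 152)*(k(6) - 47) = (-454 - 152)*((1 - 1*6**2 - 2*6)/(2 + 6) - 47) = -606*((1 - 1*36 - 12)/8 - 47) = -606*((1 - 36 - 12)/8 - 47) = -606*((1/8)*(-47) - 47) = -606*(-47/8 - 47) = -606*(-423/8) = 128169/4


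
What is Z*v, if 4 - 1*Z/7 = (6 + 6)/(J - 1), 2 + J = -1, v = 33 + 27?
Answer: 2940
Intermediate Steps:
v = 60
J = -3 (J = -2 - 1 = -3)
Z = 49 (Z = 28 - 7*(6 + 6)/(-3 - 1) = 28 - 84/(-4) = 28 - 84*(-1)/4 = 28 - 7*(-3) = 28 + 21 = 49)
Z*v = 49*60 = 2940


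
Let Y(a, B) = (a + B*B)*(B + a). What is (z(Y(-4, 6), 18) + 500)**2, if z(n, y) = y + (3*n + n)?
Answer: 599076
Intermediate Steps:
Y(a, B) = (B + a)*(a + B**2) (Y(a, B) = (a + B**2)*(B + a) = (B + a)*(a + B**2))
z(n, y) = y + 4*n
(z(Y(-4, 6), 18) + 500)**2 = ((18 + 4*(6**3 + (-4)**2 + 6*(-4) - 4*6**2)) + 500)**2 = ((18 + 4*(216 + 16 - 24 - 4*36)) + 500)**2 = ((18 + 4*(216 + 16 - 24 - 144)) + 500)**2 = ((18 + 4*64) + 500)**2 = ((18 + 256) + 500)**2 = (274 + 500)**2 = 774**2 = 599076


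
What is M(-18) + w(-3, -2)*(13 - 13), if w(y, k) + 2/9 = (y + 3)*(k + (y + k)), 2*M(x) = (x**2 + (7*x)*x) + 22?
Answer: 1307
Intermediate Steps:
M(x) = 11 + 4*x**2 (M(x) = ((x**2 + (7*x)*x) + 22)/2 = ((x**2 + 7*x**2) + 22)/2 = (8*x**2 + 22)/2 = (22 + 8*x**2)/2 = 11 + 4*x**2)
w(y, k) = -2/9 + (3 + y)*(y + 2*k) (w(y, k) = -2/9 + (y + 3)*(k + (y + k)) = -2/9 + (3 + y)*(k + (k + y)) = -2/9 + (3 + y)*(y + 2*k))
M(-18) + w(-3, -2)*(13 - 13) = (11 + 4*(-18)**2) + (-2/9 + (-3)**2 + 3*(-3) + 6*(-2) + 2*(-2)*(-3))*(13 - 13) = (11 + 4*324) + (-2/9 + 9 - 9 - 12 + 12)*0 = (11 + 1296) - 2/9*0 = 1307 + 0 = 1307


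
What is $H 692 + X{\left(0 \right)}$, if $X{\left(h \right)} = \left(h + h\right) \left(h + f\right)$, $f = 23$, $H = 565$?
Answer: $390980$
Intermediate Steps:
$X{\left(h \right)} = 2 h \left(23 + h\right)$ ($X{\left(h \right)} = \left(h + h\right) \left(h + 23\right) = 2 h \left(23 + h\right)$)
$H 692 + X{\left(0 \right)} = 565 \cdot 692 + 2 \cdot 0 \left(23 + 0\right) = 390980 + 2 \cdot 0 \cdot 23 = 390980 + 0 = 390980$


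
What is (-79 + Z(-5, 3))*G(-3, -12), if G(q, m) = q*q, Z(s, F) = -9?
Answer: -792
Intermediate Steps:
G(q, m) = q²
(-79 + Z(-5, 3))*G(-3, -12) = (-79 - 9)*(-3)² = -88*9 = -792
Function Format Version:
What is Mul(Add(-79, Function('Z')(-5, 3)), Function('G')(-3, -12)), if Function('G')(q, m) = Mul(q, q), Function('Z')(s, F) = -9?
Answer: -792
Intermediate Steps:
Function('G')(q, m) = Pow(q, 2)
Mul(Add(-79, Function('Z')(-5, 3)), Function('G')(-3, -12)) = Mul(Add(-79, -9), Pow(-3, 2)) = Mul(-88, 9) = -792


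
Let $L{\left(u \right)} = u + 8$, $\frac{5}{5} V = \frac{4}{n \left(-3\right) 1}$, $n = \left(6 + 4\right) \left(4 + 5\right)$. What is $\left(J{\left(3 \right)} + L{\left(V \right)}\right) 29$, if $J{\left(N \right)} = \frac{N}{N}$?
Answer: $\frac{35177}{135} \approx 260.57$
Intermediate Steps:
$J{\left(N \right)} = 1$
$n = 90$ ($n = 10 \cdot 9 = 90$)
$V = - \frac{2}{135}$ ($V = \frac{4}{90 \left(-3\right) 1} = \frac{4}{\left(-270\right) 1} = \frac{4}{-270} = 4 \left(- \frac{1}{270}\right) = - \frac{2}{135} \approx -0.014815$)
$L{\left(u \right)} = 8 + u$
$\left(J{\left(3 \right)} + L{\left(V \right)}\right) 29 = \left(1 + \left(8 - \frac{2}{135}\right)\right) 29 = \left(1 + \frac{1078}{135}\right) 29 = \frac{1213}{135} \cdot 29 = \frac{35177}{135}$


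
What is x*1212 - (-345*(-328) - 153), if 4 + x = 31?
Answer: -80283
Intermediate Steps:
x = 27 (x = -4 + 31 = 27)
x*1212 - (-345*(-328) - 153) = 27*1212 - (-345*(-328) - 153) = 32724 - (113160 - 153) = 32724 - 1*113007 = 32724 - 113007 = -80283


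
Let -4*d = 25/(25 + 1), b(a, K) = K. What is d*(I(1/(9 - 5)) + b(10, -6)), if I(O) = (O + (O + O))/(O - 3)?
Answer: 1725/1144 ≈ 1.5079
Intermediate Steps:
I(O) = 3*O/(-3 + O) (I(O) = (O + 2*O)/(-3 + O) = (3*O)/(-3 + O) = 3*O/(-3 + O))
d = -25/104 (d = -25/(4*(25 + 1)) = -25/(4*26) = -¼*25/26 = -25/104 ≈ -0.24038)
d*(I(1/(9 - 5)) + b(10, -6)) = -25*(3/((9 - 5)*(-3 + 1/(9 - 5))) - 6)/104 = -25*(3/(4*(-3 + 1/4)) - 6)/104 = -25*(3*(¼)/(-3 + ¼) - 6)/104 = -25*(3*(¼)/(-11/4) - 6)/104 = -25*(3*(¼)*(-4/11) - 6)/104 = -25*(-3/11 - 6)/104 = -25/104*(-69/11) = 1725/1144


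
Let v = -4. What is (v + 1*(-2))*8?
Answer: -48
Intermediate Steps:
(v + 1*(-2))*8 = (-4 + 1*(-2))*8 = (-4 - 2)*8 = -6*8 = -48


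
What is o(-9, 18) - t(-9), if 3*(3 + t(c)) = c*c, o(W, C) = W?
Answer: -33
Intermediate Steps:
t(c) = -3 + c²/3 (t(c) = -3 + (c*c)/3 = -3 + c²/3)
o(-9, 18) - t(-9) = -9 - (-3 + (⅓)*(-9)²) = -9 - (-3 + (⅓)*81) = -9 - (-3 + 27) = -9 - 1*24 = -9 - 24 = -33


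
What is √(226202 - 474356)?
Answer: I*√248154 ≈ 498.15*I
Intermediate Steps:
√(226202 - 474356) = √(-248154) = I*√248154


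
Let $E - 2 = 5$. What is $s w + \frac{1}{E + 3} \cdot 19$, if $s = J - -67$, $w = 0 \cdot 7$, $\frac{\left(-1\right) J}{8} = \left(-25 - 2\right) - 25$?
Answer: $\frac{19}{10} \approx 1.9$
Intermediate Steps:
$J = 416$ ($J = - 8 \left(\left(-25 - 2\right) - 25\right) = - 8 \left(-27 - 25\right) = \left(-8\right) \left(-52\right) = 416$)
$w = 0$
$E = 7$ ($E = 2 + 5 = 7$)
$s = 483$ ($s = 416 - -67 = 416 + 67 = 483$)
$s w + \frac{1}{E + 3} \cdot 19 = 483 \cdot 0 + \frac{1}{7 + 3} \cdot 19 = 0 + \frac{1}{10} \cdot 19 = 0 + \frac{19}{10} = \frac{19}{10}$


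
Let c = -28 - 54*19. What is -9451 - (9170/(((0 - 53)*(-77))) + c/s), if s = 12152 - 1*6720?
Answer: -14968228747/1583428 ≈ -9453.0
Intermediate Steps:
c = -1054 (c = -28 - 1026 = -1054)
s = 5432 (s = 12152 - 6720 = 5432)
-9451 - (9170/(((0 - 53)*(-77))) + c/s) = -9451 - (9170/(((0 - 53)*(-77))) - 1054/5432) = -9451 - (9170/((-53*(-77))) - 1054*1/5432) = -9451 - (9170/4081 - 527/2716) = -9451 - (9170*(1/4081) - 527/2716) = -9451 - (1310/583 - 527/2716) = -9451 - 1*3250719/1583428 = -9451 - 3250719/1583428 = -14968228747/1583428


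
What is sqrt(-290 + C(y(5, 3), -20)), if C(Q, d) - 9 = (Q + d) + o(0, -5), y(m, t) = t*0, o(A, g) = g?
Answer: 3*I*sqrt(34) ≈ 17.493*I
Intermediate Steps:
y(m, t) = 0
C(Q, d) = 4 + Q + d (C(Q, d) = 9 + ((Q + d) - 5) = 9 + (-5 + Q + d) = 4 + Q + d)
sqrt(-290 + C(y(5, 3), -20)) = sqrt(-290 + (4 + 0 - 20)) = sqrt(-290 - 16) = sqrt(-306) = 3*I*sqrt(34)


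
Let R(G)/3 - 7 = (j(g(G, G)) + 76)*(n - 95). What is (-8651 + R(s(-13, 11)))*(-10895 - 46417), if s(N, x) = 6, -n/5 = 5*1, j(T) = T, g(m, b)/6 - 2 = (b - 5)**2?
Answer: 2434040640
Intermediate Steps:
g(m, b) = 12 + 6*(-5 + b)**2 (g(m, b) = 12 + 6*(b - 5)**2 = 12 + 6*(-5 + b)**2)
n = -25 ≈ -25.000
R(G) = -31659 - 2160*(-5 + G)**2 (R(G) = 21 + 3*(((12 + 6*(-5 + G)**2) + 76)*(-25 - 95)) = 21 + 3*((88 + 6*(-5 + G)**2)*(-120)) = 21 + 3*(-10560 - 720*(-5 + G)**2) = 21 + (-31680 - 2160*(-5 + G)**2) = -31659 - 2160*(-5 + G)**2)
(-8651 + R(s(-13, 11)))*(-10895 - 46417) = (-8651 + (-85659 - 2160*6**2 + 21600*6))*(-10895 - 46417) = (-8651 + (-85659 - 2160*36 + 129600))*(-57312) = (-8651 + (-85659 - 77760 + 129600))*(-57312) = (-8651 - 33819)*(-57312) = -42470*(-57312) = 2434040640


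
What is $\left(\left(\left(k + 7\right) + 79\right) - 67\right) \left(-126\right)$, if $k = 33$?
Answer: $-6552$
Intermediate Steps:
$\left(\left(\left(k + 7\right) + 79\right) - 67\right) \left(-126\right) = \left(\left(\left(33 + 7\right) + 79\right) - 67\right) \left(-126\right) = \left(\left(40 + 79\right) - 67\right) \left(-126\right) = \left(119 - 67\right) \left(-126\right) = 52 \left(-126\right) = -6552$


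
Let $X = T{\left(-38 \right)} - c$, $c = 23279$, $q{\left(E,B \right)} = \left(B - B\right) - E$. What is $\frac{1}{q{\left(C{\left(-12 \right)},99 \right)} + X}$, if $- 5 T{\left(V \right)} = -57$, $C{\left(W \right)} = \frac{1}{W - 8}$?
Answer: $- \frac{20}{465351} \approx -4.2978 \cdot 10^{-5}$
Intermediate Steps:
$C{\left(W \right)} = \frac{1}{-8 + W}$
$q{\left(E,B \right)} = - E$ ($q{\left(E,B \right)} = 0 - E = - E$)
$T{\left(V \right)} = \frac{57}{5}$ ($T{\left(V \right)} = \left(- \frac{1}{5}\right) \left(-57\right) = \frac{57}{5}$)
$X = - \frac{116338}{5}$ ($X = \frac{57}{5} - 23279 = - \frac{116338}{5} \approx -23268.0$)
$\frac{1}{q{\left(C{\left(-12 \right)},99 \right)} + X} = \frac{1}{- \frac{1}{-8 - 12} - \frac{116338}{5}} = \frac{1}{- \frac{1}{-20} - \frac{116338}{5}} = \frac{1}{\left(-1\right) \left(- \frac{1}{20}\right) - \frac{116338}{5}} = \frac{1}{\frac{1}{20} - \frac{116338}{5}} = \frac{1}{- \frac{465351}{20}} = - \frac{20}{465351}$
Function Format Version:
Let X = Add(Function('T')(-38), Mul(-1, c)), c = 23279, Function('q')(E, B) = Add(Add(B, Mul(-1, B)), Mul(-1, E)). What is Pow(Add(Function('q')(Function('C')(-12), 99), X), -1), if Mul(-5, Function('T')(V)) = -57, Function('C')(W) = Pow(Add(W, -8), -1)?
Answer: Rational(-20, 465351) ≈ -4.2978e-5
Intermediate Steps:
Function('C')(W) = Pow(Add(-8, W), -1)
Function('q')(E, B) = Mul(-1, E) (Function('q')(E, B) = Add(0, Mul(-1, E)) = Mul(-1, E))
Function('T')(V) = Rational(57, 5) (Function('T')(V) = Mul(Rational(-1, 5), -57) = Rational(57, 5))
X = Rational(-116338, 5) (X = Add(Rational(57, 5), Mul(-1, 23279)) = Add(Rational(57, 5), -23279) = Rational(-116338, 5) ≈ -23268.)
Pow(Add(Function('q')(Function('C')(-12), 99), X), -1) = Pow(Add(Mul(-1, Pow(Add(-8, -12), -1)), Rational(-116338, 5)), -1) = Pow(Add(Mul(-1, Pow(-20, -1)), Rational(-116338, 5)), -1) = Pow(Add(Mul(-1, Rational(-1, 20)), Rational(-116338, 5)), -1) = Pow(Add(Rational(1, 20), Rational(-116338, 5)), -1) = Pow(Rational(-465351, 20), -1) = Rational(-20, 465351)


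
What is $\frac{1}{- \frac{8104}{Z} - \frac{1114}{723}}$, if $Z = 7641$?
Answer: $- \frac{1841481}{4790422} \approx -0.38441$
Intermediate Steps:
$\frac{1}{- \frac{8104}{Z} - \frac{1114}{723}} = \frac{1}{- \frac{8104}{7641} - \frac{1114}{723}} = \frac{1}{- \frac{4790422}{1841481}} = - \frac{1841481}{4790422}$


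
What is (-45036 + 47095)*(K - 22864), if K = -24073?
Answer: -96643283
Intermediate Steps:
(-45036 + 47095)*(K - 22864) = (-45036 + 47095)*(-24073 - 22864) = 2059*(-46937) = -96643283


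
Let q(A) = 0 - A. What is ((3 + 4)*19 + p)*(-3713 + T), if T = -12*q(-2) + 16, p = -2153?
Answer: 7516420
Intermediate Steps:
q(A) = -A
T = -8 (T = -(-12)*(-2) + 16 = -12*2 + 16 = -24 + 16 = -8)
((3 + 4)*19 + p)*(-3713 + T) = ((3 + 4)*19 - 2153)*(-3713 - 8) = (7*19 - 2153)*(-3721) = (133 - 2153)*(-3721) = -2020*(-3721) = 7516420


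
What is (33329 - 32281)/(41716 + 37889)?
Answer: 1048/79605 ≈ 0.013165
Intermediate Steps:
(33329 - 32281)/(41716 + 37889) = 1048/79605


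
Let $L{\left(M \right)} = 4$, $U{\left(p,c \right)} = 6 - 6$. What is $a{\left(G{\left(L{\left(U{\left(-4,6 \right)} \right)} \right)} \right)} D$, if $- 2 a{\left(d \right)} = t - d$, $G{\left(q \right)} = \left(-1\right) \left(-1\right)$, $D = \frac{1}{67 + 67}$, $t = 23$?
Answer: $- \frac{11}{134} \approx -0.08209$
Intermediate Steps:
$U{\left(p,c \right)} = 0$ ($U{\left(p,c \right)} = 6 - 6 = 0$)
$D = \frac{1}{134} \approx 0.0074627$
$G{\left(q \right)} = 1$
$a{\left(d \right)} = - \frac{23}{2} + \frac{d}{2}$ ($a{\left(d \right)} = - \frac{23 - d}{2} = - \frac{23}{2} + \frac{d}{2}$)
$a{\left(G{\left(L{\left(U{\left(-4,6 \right)} \right)} \right)} \right)} D = \left(- \frac{23}{2} + \frac{1}{2} \cdot 1\right) \frac{1}{134} = \left(- \frac{23}{2} + \frac{1}{2}\right) \frac{1}{134} = \left(-11\right) \frac{1}{134} = - \frac{11}{134}$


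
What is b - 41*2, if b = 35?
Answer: -47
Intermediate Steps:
b - 41*2 = 35 - 41*2 = 35 - 82 = -47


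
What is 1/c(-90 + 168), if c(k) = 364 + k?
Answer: 1/442 ≈ 0.0022624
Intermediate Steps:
1/c(-90 + 168) = 1/(364 + (-90 + 168)) = 1/(364 + 78) = 1/442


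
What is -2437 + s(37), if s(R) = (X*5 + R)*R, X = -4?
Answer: -1808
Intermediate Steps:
s(R) = R*(-20 + R) (s(R) = (-4*5 + R)*R = (-20 + R)*R = R*(-20 + R))
-2437 + s(37) = -2437 + 37*(-20 + 37) = -2437 + 37*17 = -2437 + 629 = -1808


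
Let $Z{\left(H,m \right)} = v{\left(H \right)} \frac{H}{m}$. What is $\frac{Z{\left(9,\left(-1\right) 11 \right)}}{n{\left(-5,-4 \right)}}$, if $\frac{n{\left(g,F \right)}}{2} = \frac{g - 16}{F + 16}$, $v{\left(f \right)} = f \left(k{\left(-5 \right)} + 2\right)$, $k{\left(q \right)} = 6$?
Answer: $\frac{1296}{77} \approx 16.831$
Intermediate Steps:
$v{\left(f \right)} = 8 f$ ($v{\left(f \right)} = f \left(6 + 2\right) = f 8 = 8 f$)
$n{\left(g,F \right)} = \frac{2 \left(-16 + g\right)}{16 + F}$ ($n{\left(g,F \right)} = 2 \frac{g - 16}{F + 16} = 2 \frac{-16 + g}{16 + F} = \frac{2 \left(-16 + g\right)}{16 + F}$)
$Z{\left(H,m \right)} = \frac{8 H^{2}}{m}$ ($Z{\left(H,m \right)} = 8 H \frac{H}{m} = \frac{8 H^{2}}{m}$)
$\frac{Z{\left(9,\left(-1\right) 11 \right)}}{n{\left(-5,-4 \right)}} = \frac{8 \cdot 9^{2} \frac{1}{\left(-1\right) 11}}{2 \frac{1}{16 - 4} \left(-16 - 5\right)} = \frac{8 \cdot 81 \frac{1}{-11}}{2 \cdot \frac{1}{12} \left(-21\right)} = \frac{8 \cdot 81 \left(- \frac{1}{11}\right)}{2 \cdot \frac{1}{12} \left(-21\right)} = - \frac{648}{11 \left(- \frac{7}{2}\right)} = \left(- \frac{648}{11}\right) \left(- \frac{2}{7}\right) = \frac{1296}{77}$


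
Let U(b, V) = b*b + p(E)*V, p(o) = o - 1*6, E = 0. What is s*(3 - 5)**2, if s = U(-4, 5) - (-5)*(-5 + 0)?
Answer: -156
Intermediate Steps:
p(o) = -6 + o (p(o) = o - 6 = -6 + o)
U(b, V) = b**2 - 6*V (U(b, V) = b*b + (-6 + 0)*V = b**2 - 6*V)
s = -39 (s = ((-4)**2 - 6*5) - (-5)*(-5 + 0) = (16 - 30) - (-5)*(-5) = -14 - 1*25 = -14 - 25 = -39)
s*(3 - 5)**2 = -39*(3 - 5)**2 = -39*(-2)**2 = -39*4 = -156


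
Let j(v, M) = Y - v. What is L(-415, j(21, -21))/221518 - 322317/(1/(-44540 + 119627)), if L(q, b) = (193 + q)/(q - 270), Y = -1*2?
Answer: -1836189766694320674/75869915 ≈ -2.4202e+10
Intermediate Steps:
Y = -2
j(v, M) = -2 - v
L(q, b) = (193 + q)/(-270 + q)
L(-415, j(21, -21))/221518 - 322317/(1/(-44540 + 119627)) = ((193 - 415)/(-270 - 415))/221518 - 322317/(1/(-44540 + 119627)) = (-222/(-685))*(1/221518) - 322317/(1/75087) = -1/685*(-222)*(1/221518) - 322317/1/75087 = (222/685)*(1/221518) - 322317*75087 = 111/75869915 - 24201816579 = -1836189766694320674/75869915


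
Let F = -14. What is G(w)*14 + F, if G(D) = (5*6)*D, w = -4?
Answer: -1694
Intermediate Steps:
G(D) = 30*D
G(w)*14 + F = (30*(-4))*14 - 14 = -120*14 - 14 = -1680 - 14 = -1694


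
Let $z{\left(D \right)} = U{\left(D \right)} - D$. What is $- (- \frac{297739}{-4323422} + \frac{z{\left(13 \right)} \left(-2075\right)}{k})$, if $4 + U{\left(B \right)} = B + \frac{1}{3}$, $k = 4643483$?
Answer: $- \frac{4246320061961}{60227209676478} \approx -0.070505$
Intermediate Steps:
$U{\left(B \right)} = - \frac{11}{3} + B$ ($U{\left(B \right)} = -4 + \left(B + \frac{1}{3}\right) = -4 + \left(\frac{1}{3} + B\right) = - \frac{11}{3} + B$)
$z{\left(D \right)} = - \frac{11}{3}$ ($z{\left(D \right)} = \left(- \frac{11}{3} + D\right) - D = - \frac{11}{3}$)
$- (- \frac{297739}{-4323422} + \frac{z{\left(13 \right)} \left(-2075\right)}{k}) = - (- \frac{297739}{-4323422} + \frac{\left(- \frac{11}{3}\right) \left(-2075\right)}{4643483}) = - (\left(-297739\right) \left(- \frac{1}{4323422}\right) + \frac{22825}{3} \cdot \frac{1}{4643483}) = - (\frac{297739}{4323422} + \frac{22825}{13930449}) = \left(-1\right) \frac{4246320061961}{60227209676478} = - \frac{4246320061961}{60227209676478}$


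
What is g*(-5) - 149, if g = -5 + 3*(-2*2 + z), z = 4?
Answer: -124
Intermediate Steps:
g = -5 (g = -5 + 3*(-2*2 + 4) = -5 + 3*(-4 + 4) = -5 + 3*0 = -5 + 0 = -5)
g*(-5) - 149 = -5*(-5) - 149 = 25 - 149 = -124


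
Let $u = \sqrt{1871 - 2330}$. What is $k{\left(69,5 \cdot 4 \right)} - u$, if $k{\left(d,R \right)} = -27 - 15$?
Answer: $-42 - 3 i \sqrt{51} \approx -42.0 - 21.424 i$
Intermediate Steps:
$k{\left(d,R \right)} = -42$
$u = 3 i \sqrt{51}$ ($u = \sqrt{-459} = 3 i \sqrt{51} \approx 21.424 i$)
$k{\left(69,5 \cdot 4 \right)} - u = -42 - 3 i \sqrt{51}$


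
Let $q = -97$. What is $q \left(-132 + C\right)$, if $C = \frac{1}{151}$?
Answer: $\frac{1933307}{151} \approx 12803.0$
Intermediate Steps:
$C = \frac{1}{151} \approx 0.0066225$
$q \left(-132 + C\right) = - 97 \left(-132 + \frac{1}{151}\right) = \left(-97\right) \left(- \frac{19931}{151}\right) = \frac{1933307}{151}$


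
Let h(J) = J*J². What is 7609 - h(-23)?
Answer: 19776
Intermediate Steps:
h(J) = J³
7609 - h(-23) = 7609 - 1*(-23)³ = 7609 - 1*(-12167) = 7609 + 12167 = 19776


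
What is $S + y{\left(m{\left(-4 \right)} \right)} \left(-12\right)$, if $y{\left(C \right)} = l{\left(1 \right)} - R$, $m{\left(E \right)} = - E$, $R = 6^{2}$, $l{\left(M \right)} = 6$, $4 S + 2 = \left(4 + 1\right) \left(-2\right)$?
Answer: $357$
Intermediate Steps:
$S = -3$ ($S = - \frac{1}{2} + \frac{\left(4 + 1\right) \left(-2\right)}{4} = - \frac{1}{2} + \frac{5 \left(-2\right)}{4} = - \frac{1}{2} + \frac{1}{4} \left(-10\right) = - \frac{1}{2} - \frac{5}{2} = -3$)
$R = 36$
$y{\left(C \right)} = -30$ ($y{\left(C \right)} = 6 - 36 = -30$)
$S + y{\left(m{\left(-4 \right)} \right)} \left(-12\right) = -3 - -360 = -3 + 360 = 357$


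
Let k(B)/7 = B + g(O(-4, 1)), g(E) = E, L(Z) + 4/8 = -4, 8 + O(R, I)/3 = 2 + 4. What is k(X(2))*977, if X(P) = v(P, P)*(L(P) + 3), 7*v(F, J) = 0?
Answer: -41034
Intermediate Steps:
v(F, J) = 0 (v(F, J) = (⅐)*0 = 0)
O(R, I) = -6 (O(R, I) = -24 + 3*(2 + 4) = -24 + 3*6 = -24 + 18 = -6)
L(Z) = -9/2 (L(Z) = -½ - 4 = -9/2)
X(P) = 0 (X(P) = 0*(-9/2 + 3) = 0*(-3/2) = 0)
k(B) = -42 + 7*B (k(B) = 7*(B - 6) = 7*(-6 + B) = -42 + 7*B)
k(X(2))*977 = (-42 + 7*0)*977 = (-42 + 0)*977 = -42*977 = -41034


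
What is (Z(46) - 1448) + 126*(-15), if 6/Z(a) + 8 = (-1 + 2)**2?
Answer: -23372/7 ≈ -3338.9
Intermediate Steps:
Z(a) = -6/7 (Z(a) = 6/(-8 + (-1 + 2)**2) = 6/(-8 + 1**2) = 6/(-8 + 1) = 6/(-7) = 6*(-1/7) = -6/7)
(Z(46) - 1448) + 126*(-15) = (-6/7 - 1448) + 126*(-15) = -10142/7 - 1890 = -23372/7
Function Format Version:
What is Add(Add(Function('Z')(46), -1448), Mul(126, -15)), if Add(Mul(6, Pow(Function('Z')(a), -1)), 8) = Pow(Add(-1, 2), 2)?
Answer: Rational(-23372, 7) ≈ -3338.9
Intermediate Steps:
Function('Z')(a) = Rational(-6, 7) (Function('Z')(a) = Mul(6, Pow(Add(-8, Pow(Add(-1, 2), 2)), -1)) = Mul(6, Pow(Add(-8, Pow(1, 2)), -1)) = Mul(6, Pow(Add(-8, 1), -1)) = Mul(6, Pow(-7, -1)) = Mul(6, Rational(-1, 7)) = Rational(-6, 7))
Add(Add(Function('Z')(46), -1448), Mul(126, -15)) = Add(Add(Rational(-6, 7), -1448), Mul(126, -15)) = Add(Rational(-10142, 7), -1890) = Rational(-23372, 7)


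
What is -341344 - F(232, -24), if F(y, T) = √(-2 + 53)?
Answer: -341344 - √51 ≈ -3.4135e+5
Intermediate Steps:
F(y, T) = √51
-341344 - F(232, -24) = -341344 - √51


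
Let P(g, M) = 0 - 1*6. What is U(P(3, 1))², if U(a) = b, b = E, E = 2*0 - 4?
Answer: 16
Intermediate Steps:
E = -4 (E = 0 - 4 = -4)
P(g, M) = -6 (P(g, M) = 0 - 6 = -6)
b = -4
U(a) = -4
U(P(3, 1))² = (-4)² = 16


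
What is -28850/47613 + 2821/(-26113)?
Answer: -887676323/1243318269 ≈ -0.71396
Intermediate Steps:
-28850/47613 + 2821/(-26113) = -28850*1/47613 + 2821*(-1/26113) = -28850/47613 - 2821/26113 = -887676323/1243318269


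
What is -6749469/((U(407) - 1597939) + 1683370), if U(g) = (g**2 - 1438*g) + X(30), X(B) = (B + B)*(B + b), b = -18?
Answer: 6749469/333466 ≈ 20.240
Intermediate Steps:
X(B) = 2*B*(-18 + B) (X(B) = (B + B)*(B - 18) = (2*B)*(-18 + B) = 2*B*(-18 + B))
U(g) = 720 + g**2 - 1438*g (U(g) = (g**2 - 1438*g) + 2*30*(-18 + 30) = (g**2 - 1438*g) + 2*30*12 = (g**2 - 1438*g) + 720 = 720 + g**2 - 1438*g)
-6749469/((U(407) - 1597939) + 1683370) = -6749469/(((720 + 407**2 - 1438*407) - 1597939) + 1683370) = -6749469/(((720 + 165649 - 585266) - 1597939) + 1683370) = -6749469/((-418897 - 1597939) + 1683370) = -6749469/(-2016836 + 1683370) = -6749469/(-333466) = -6749469*(-1/333466) = 6749469/333466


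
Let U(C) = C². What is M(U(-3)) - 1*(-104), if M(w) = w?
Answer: 113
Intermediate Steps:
M(U(-3)) - 1*(-104) = (-3)² - 1*(-104) = 9 + 104 = 113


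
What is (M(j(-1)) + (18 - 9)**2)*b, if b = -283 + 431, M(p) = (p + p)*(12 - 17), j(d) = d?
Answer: 13468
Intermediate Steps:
M(p) = -10*p (M(p) = (2*p)*(-5) = -10*p)
b = 148
(M(j(-1)) + (18 - 9)**2)*b = (-10*(-1) + (18 - 9)**2)*148 = (10 + 9**2)*148 = (10 + 81)*148 = 91*148 = 13468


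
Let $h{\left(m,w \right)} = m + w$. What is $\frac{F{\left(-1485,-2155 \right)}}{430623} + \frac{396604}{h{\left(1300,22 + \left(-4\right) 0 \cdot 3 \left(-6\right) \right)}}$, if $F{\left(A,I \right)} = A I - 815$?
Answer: $\frac{87508179106}{284641803} \approx 307.43$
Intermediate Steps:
$F{\left(A,I \right)} = -815 + A I$
$\frac{F{\left(-1485,-2155 \right)}}{430623} + \frac{396604}{h{\left(1300,22 + \left(-4\right) 0 \cdot 3 \left(-6\right) \right)}} = \frac{-815 - -3200175}{430623} + \frac{396604}{1300 + \left(22 + \left(-4\right) 0 \cdot 3 \left(-6\right)\right)} = \left(-815 + 3200175\right) \frac{1}{430623} + \frac{396604}{1300 + \left(22 + 0 \cdot 3 \left(-6\right)\right)} = 3199360 \cdot \frac{1}{430623} + \frac{396604}{1300 + \left(22 + 0 \left(-6\right)\right)} = \frac{3199360}{430623} + \frac{396604}{1300 + \left(22 + 0\right)} = \frac{3199360}{430623} + \frac{396604}{1300 + 22} = \frac{3199360}{430623} + \frac{396604}{1322} = \frac{3199360}{430623} + 396604 \cdot \frac{1}{1322} = \frac{3199360}{430623} + \frac{198302}{661} = \frac{87508179106}{284641803}$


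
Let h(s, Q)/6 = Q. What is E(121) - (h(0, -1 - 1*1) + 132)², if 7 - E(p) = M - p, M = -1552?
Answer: -12720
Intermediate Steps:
h(s, Q) = 6*Q
E(p) = 1559 + p (E(p) = 7 - (-1552 - p) = 7 + (1552 + p) = 1559 + p)
E(121) - (h(0, -1 - 1*1) + 132)² = (1559 + 121) - (6*(-1 - 1*1) + 132)² = 1680 - (6*(-1 - 1) + 132)² = 1680 - (6*(-2) + 132)² = 1680 - (-12 + 132)² = 1680 - 1*120² = 1680 - 1*14400 = 1680 - 14400 = -12720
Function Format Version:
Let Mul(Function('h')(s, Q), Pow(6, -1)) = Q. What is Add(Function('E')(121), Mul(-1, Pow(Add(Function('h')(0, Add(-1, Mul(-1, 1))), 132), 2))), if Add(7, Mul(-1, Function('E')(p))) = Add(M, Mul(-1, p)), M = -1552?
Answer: -12720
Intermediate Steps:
Function('h')(s, Q) = Mul(6, Q)
Function('E')(p) = Add(1559, p) (Function('E')(p) = Add(7, Mul(-1, Add(-1552, Mul(-1, p)))) = Add(7, Add(1552, p)) = Add(1559, p))
Add(Function('E')(121), Mul(-1, Pow(Add(Function('h')(0, Add(-1, Mul(-1, 1))), 132), 2))) = Add(Add(1559, 121), Mul(-1, Pow(Add(Mul(6, Add(-1, Mul(-1, 1))), 132), 2))) = Add(1680, Mul(-1, Pow(Add(Mul(6, Add(-1, -1)), 132), 2))) = Add(1680, Mul(-1, Pow(Add(Mul(6, -2), 132), 2))) = Add(1680, Mul(-1, Pow(Add(-12, 132), 2))) = Add(1680, Mul(-1, Pow(120, 2))) = Add(1680, Mul(-1, 14400)) = Add(1680, -14400) = -12720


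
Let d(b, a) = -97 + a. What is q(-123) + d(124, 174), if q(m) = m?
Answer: -46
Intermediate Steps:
q(-123) + d(124, 174) = -123 + (-97 + 174) = -123 + 77 = -46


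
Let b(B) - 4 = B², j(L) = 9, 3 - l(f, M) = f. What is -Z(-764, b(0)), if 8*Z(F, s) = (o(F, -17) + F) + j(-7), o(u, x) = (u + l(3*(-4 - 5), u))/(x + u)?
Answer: 588921/6248 ≈ 94.258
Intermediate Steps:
l(f, M) = 3 - f
b(B) = 4 + B²
o(u, x) = (30 + u)/(u + x) (o(u, x) = (u + (3 - 3*(-4 - 5)))/(x + u) = (u + (3 - 3*(-9)))/(u + x) = (u + (3 - 1*(-27)))/(u + x) = (u + (3 + 27))/(u + x) = (u + 30)/(u + x) = (30 + u)/(u + x))
Z(F, s) = 9/8 + F/8 + (30 + F)/(8*(-17 + F)) (Z(F, s) = (((30 + F)/(F - 17) + F) + 9)/8 = (((30 + F)/(-17 + F) + F) + 9)/8 = ((F + (30 + F)/(-17 + F)) + 9)/8 = (9 + F + (30 + F)/(-17 + F))/8 = 9/8 + F/8 + (30 + F)/(8*(-17 + F)))
-Z(-764, b(0)) = -(-123 + (-764)² - 7*(-764))/(8*(-17 - 764)) = -(-123 + 583696 + 5348)/(8*(-781)) = -(-1)*588921/(8*781) = -1*(-588921/6248) = 588921/6248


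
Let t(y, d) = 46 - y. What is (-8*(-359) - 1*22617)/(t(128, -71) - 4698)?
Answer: 3949/956 ≈ 4.1308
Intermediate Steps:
(-8*(-359) - 1*22617)/(t(128, -71) - 4698) = (-8*(-359) - 1*22617)/((46 - 1*128) - 4698) = (2872 - 22617)/((46 - 128) - 4698) = -19745/(-82 - 4698) = -19745/(-4780) = -19745*(-1/4780) = 3949/956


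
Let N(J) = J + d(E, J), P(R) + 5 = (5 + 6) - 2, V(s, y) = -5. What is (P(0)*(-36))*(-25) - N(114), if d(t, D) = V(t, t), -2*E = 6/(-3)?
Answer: 3491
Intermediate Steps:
E = 1 (E = -3/(-3) = -3*(-1)/3 = -½*(-2) = 1)
d(t, D) = -5
P(R) = 4 (P(R) = -5 + ((5 + 6) - 2) = -5 + (11 - 2) = -5 + 9 = 4)
N(J) = -5 + J (N(J) = J - 5 = -5 + J)
(P(0)*(-36))*(-25) - N(114) = (4*(-36))*(-25) - (-5 + 114) = -144*(-25) - 1*109 = 3600 - 109 = 3491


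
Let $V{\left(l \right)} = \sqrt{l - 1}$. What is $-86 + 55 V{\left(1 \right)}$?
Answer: $-86$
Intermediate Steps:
$V{\left(l \right)} = \sqrt{-1 + l}$
$-86 + 55 V{\left(1 \right)} = -86 + 55 \sqrt{-1 + 1} = -86 + 55 \sqrt{0} = -86 + 55 \cdot 0 = -86 + 0 = -86$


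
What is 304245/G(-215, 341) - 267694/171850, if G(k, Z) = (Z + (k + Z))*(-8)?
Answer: -3806043431/45859400 ≈ -82.994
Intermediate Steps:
G(k, Z) = -16*Z - 8*k (G(k, Z) = (Z + (Z + k))*(-8) = (k + 2*Z)*(-8) = -16*Z - 8*k)
304245/G(-215, 341) - 267694/171850 = 304245/(-16*341 - 8*(-215)) - 267694/171850 = 304245/(-5456 + 1720) - 267694*1/171850 = 304245/(-3736) - 19121/12275 = 304245*(-1/3736) - 19121/12275 = -304245/3736 - 19121/12275 = -3806043431/45859400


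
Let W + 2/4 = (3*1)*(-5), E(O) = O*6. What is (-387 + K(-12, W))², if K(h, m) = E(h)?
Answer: 210681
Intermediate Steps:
E(O) = 6*O
W = -31/2 (W = -½ + (3*1)*(-5) = -½ + 3*(-5) = -½ - 15 = -31/2 ≈ -15.500)
K(h, m) = 6*h
(-387 + K(-12, W))² = (-387 + 6*(-12))² = (-387 - 72)² = (-459)² = 210681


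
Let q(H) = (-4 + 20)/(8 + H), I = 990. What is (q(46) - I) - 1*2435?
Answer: -92467/27 ≈ -3424.7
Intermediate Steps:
q(H) = 16/(8 + H)
(q(46) - I) - 1*2435 = (16/(8 + 46) - 1*990) - 1*2435 = (16/54 - 990) - 2435 = (16*(1/54) - 990) - 2435 = (8/27 - 990) - 2435 = -26722/27 - 2435 = -92467/27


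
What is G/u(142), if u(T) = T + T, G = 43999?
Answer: 43999/284 ≈ 154.93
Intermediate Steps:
u(T) = 2*T
G/u(142) = 43999/((2*142)) = 43999/284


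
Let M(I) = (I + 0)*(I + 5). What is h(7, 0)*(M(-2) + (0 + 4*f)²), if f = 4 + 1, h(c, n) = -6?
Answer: -2364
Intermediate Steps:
f = 5
M(I) = I*(5 + I)
h(7, 0)*(M(-2) + (0 + 4*f)²) = -6*(-2*(5 - 2) + (0 + 4*5)²) = -6*(-2*3 + (0 + 20)²) = -6*(-6 + 20²) = -6*(-6 + 400) = -6*394 = -2364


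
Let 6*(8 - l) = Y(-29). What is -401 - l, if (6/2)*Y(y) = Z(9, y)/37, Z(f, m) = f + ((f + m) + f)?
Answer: -136198/333 ≈ -409.00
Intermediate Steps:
Z(f, m) = m + 3*f (Z(f, m) = f + (m + 2*f) = m + 3*f)
Y(y) = 9/37 + y/111 (Y(y) = ((y + 3*9)/37)/3 = ((y + 27)*(1/37))/3 = ((27 + y)*(1/37))/3 = (27/37 + y/37)/3 = 9/37 + y/111)
l = 2665/333 (l = 8 - (9/37 + (1/111)*(-29))/6 = 8 - (9/37 - 29/111)/6 = 8 - 1/6*(-2/111) = 8 + 1/333 = 2665/333 ≈ 8.0030)
-401 - l = -401 - 1*2665/333 = -401 - 2665/333 = -136198/333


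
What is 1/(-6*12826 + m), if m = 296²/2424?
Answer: -303/23306716 ≈ -1.3001e-5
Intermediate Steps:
m = 10952/303 (m = 87616*(1/2424) = 10952/303 ≈ 36.145)
1/(-6*12826 + m) = 1/(-6*12826 + 10952/303) = 1/(-76956 + 10952/303) = 1/(-23306716/303) = -303/23306716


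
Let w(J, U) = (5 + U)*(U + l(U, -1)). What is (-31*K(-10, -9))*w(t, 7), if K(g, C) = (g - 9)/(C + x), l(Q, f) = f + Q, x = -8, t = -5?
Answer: -91884/17 ≈ -5404.9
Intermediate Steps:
l(Q, f) = Q + f
K(g, C) = (-9 + g)/(-8 + C) (K(g, C) = (g - 9)/(C - 8) = (-9 + g)/(-8 + C))
w(J, U) = (-1 + 2*U)*(5 + U) (w(J, U) = (5 + U)*(U + (U - 1)) = (5 + U)*(U + (-1 + U)) = (5 + U)*(-1 + 2*U) = (-1 + 2*U)*(5 + U))
(-31*K(-10, -9))*w(t, 7) = (-31*(-9 - 10)/(-8 - 9))*(-5 + 2*7**2 + 9*7) = (-31*(-19)/(-17))*(-5 + 2*49 + 63) = (-(-31)*(-19)/17)*(-5 + 98 + 63) = -31*19/17*156 = -589/17*156 = -91884/17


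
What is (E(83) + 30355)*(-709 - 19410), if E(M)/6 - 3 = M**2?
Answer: -1442673133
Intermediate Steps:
E(M) = 18 + 6*M**2
(E(83) + 30355)*(-709 - 19410) = ((18 + 6*83**2) + 30355)*(-709 - 19410) = ((18 + 6*6889) + 30355)*(-20119) = ((18 + 41334) + 30355)*(-20119) = (41352 + 30355)*(-20119) = 71707*(-20119) = -1442673133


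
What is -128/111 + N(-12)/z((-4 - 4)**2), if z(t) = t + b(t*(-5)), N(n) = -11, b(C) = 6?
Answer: -10181/7770 ≈ -1.3103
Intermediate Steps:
z(t) = 6 + t (z(t) = t + 6 = 6 + t)
-128/111 + N(-12)/z((-4 - 4)**2) = -128/111 - 11/(6 + (-4 - 4)**2) = -128*1/111 - 11/(6 + (-8)**2) = -128/111 - 11/(6 + 64) = -128/111 - 11/70 = -10181/7770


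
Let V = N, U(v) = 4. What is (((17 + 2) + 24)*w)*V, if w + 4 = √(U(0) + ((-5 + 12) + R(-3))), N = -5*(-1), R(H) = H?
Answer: -860 + 430*√2 ≈ -251.89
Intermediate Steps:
N = 5
V = 5
w = -4 + 2*√2 (w = -4 + √(4 + ((-5 + 12) - 3)) = -4 + √(4 + (7 - 3)) = -4 + √(4 + 4) = -4 + √8 = -4 + 2*√2 ≈ -1.1716)
(((17 + 2) + 24)*w)*V = (((17 + 2) + 24)*(-4 + 2*√2))*5 = ((19 + 24)*(-4 + 2*√2))*5 = (43*(-4 + 2*√2))*5 = (-172 + 86*√2)*5 = -860 + 430*√2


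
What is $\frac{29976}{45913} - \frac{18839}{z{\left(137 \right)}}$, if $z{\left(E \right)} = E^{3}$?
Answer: $\frac{76213922521}{118058530289} \approx 0.64556$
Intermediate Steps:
$\frac{29976}{45913} - \frac{18839}{z{\left(137 \right)}} = \frac{29976}{45913} - \frac{18839}{137^{3}} = 29976 \cdot \frac{1}{45913} - \frac{18839}{2571353} = \frac{29976}{45913} - \frac{18839}{2571353} = \frac{76213922521}{118058530289}$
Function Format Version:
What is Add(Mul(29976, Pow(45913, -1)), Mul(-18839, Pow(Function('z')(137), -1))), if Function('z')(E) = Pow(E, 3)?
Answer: Rational(76213922521, 118058530289) ≈ 0.64556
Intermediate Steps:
Add(Mul(29976, Pow(45913, -1)), Mul(-18839, Pow(Function('z')(137), -1))) = Add(Mul(29976, Pow(45913, -1)), Mul(-18839, Pow(Pow(137, 3), -1))) = Add(Mul(29976, Rational(1, 45913)), Mul(-18839, Pow(2571353, -1))) = Add(Rational(29976, 45913), Mul(-18839, Rational(1, 2571353))) = Add(Rational(29976, 45913), Rational(-18839, 2571353)) = Rational(76213922521, 118058530289)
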